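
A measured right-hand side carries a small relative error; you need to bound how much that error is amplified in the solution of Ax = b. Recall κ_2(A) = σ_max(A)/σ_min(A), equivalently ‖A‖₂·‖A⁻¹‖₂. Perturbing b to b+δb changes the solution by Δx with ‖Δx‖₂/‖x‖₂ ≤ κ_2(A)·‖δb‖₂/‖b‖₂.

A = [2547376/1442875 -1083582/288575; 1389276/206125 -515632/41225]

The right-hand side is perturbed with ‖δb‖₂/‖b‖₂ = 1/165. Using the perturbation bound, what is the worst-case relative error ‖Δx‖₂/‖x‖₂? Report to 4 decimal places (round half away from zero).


0.4115

M = AᵀA = [161701483024/3331021225 -60578709984/666204245; -60578709984/666204245 22723346500/133240849]. tr(M)=2525208116/11526025, det(M)=119946304/11526025
solving λ² − 2525208116/11526025·λ + 119946304/11526025 = 0 gives λ = 5476/25, 21904/461041
so κ_2 = √((5476/25) / (21904/461041)) = 67.9000
worst-case relative error ≤ 67.9000 × 1/165 = 0.4115


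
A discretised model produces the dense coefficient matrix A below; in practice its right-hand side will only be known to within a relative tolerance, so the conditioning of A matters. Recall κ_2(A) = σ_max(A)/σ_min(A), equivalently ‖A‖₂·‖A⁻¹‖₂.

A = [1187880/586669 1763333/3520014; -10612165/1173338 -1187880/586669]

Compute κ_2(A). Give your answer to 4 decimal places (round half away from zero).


209.4000

M = AᵀA = [70352338825/818989924 3957224240/204747481; 3957224240/204747481 32068687369/7370909316]. tr(M)=197870237/2192418, det(M)=3258025/17539344
λ_max, λ_min = (197870237/2192418 ± √9787264803527236/1201674171681)/2 = 361/4, 9025/4384836
κ_2(A) = √(λ_max/λ_min) = √((361/4) / (9025/4384836)) = 209.4000


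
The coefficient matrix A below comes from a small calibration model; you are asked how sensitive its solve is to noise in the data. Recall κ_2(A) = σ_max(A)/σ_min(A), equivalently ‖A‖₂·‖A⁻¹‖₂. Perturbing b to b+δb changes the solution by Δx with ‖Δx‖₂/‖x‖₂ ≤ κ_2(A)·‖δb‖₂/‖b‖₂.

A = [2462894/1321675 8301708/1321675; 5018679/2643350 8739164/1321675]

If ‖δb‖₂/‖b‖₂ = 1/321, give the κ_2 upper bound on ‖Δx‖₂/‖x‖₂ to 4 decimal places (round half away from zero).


form AᵀA = [11759934917/1661664500 10077468786/415416125; 10077468786/415416125 34552043552/415416125] with trace 1199744873/13293316 and determinant 521284/3323329
char-poly roots: 361/4 and 5776/3323329
κ_2(A) = √(λ_max/λ_min) = √((361/4) / (5776/3323329)) = 227.8750
worst-case relative error ≤ 227.8750 × 1/321 = 0.7099

0.7099


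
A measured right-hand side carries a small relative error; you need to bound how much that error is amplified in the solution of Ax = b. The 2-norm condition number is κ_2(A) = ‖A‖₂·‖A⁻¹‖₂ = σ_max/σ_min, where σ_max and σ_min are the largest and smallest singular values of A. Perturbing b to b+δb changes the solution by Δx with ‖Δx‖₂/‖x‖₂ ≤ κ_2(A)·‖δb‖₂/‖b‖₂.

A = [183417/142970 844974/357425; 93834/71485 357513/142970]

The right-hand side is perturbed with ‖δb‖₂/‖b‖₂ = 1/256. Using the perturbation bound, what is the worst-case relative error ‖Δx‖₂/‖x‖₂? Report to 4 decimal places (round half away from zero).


M = AᵀA = [81879993/24304900 191865024/30381125; 191865024/30381125 7195377969/607622500]. tr(M)=15990273/1051250, det(M)=2313441/210250000
λ_max, λ_min = (15990273/1051250 ± √63910047629376/276281640625)/2 = 1521/100, 1521/2102500
so κ_2 = √((1521/100) / (1521/2102500)) = 145.0000
κ_2(A)·‖δb‖/‖b‖ = 0.5664

0.5664


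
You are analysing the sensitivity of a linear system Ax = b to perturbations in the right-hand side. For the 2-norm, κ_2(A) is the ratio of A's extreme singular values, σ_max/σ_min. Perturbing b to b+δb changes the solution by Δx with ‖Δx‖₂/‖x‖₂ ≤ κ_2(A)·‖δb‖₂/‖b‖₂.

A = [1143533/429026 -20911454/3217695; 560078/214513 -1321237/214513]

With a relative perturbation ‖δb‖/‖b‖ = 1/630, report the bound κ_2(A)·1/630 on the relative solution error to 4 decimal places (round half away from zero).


form AᵀA = [3046869425/218862436 -27415464341/820734135; -27415464341/820734135 986996469301/12311012025] with trace 27417346141/291384900 and determinant 88529281/291384900
eigenvalues of AᵀA: λ = (tr ± √(tr²−4·det))/2 = 9409/100, 9409/2913849
so κ_2 = √((9409/100) / (9409/2913849)) = 170.7000
perturbation bound = 170.7000·1/630 = 0.2710

0.2710


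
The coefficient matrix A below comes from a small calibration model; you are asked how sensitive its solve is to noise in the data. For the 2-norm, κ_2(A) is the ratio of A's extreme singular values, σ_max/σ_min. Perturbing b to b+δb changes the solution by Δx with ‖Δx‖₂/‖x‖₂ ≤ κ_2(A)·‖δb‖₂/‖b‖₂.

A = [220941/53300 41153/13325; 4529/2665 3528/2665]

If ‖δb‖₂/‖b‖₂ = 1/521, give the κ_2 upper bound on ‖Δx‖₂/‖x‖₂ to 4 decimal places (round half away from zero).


M = AᵀA = [337394449/16810000 63255717/4202500; 63255717/4202500 11862361/1050625]. tr(M)=21087689/672400, det(M)=2401/42025
solving λ² − 21087689/672400·λ + 2401/42025 = 0 gives λ = 784/25, 49/26896
so κ_2 = √((784/25) / (49/26896)) = 131.2000
bound on ‖Δx‖/‖x‖: κ·ε = 131.2000·1/521 = 0.2518

0.2518


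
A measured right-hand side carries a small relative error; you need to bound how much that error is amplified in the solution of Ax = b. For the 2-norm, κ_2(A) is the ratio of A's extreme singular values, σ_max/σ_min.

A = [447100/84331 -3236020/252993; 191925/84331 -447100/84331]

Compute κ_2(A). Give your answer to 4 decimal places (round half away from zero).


224.5500

AᵀA = [107753125/3237013 -775718500/9711039; -775718500/9711039 5585303200/29133117]; tr = 504237025/2241009, det = 250000/249001
char-poly roots: 225 and 10000/2241009
κ_2(A) = √(λ_max/λ_min) = √(225 / (10000/2241009)) = 224.5500


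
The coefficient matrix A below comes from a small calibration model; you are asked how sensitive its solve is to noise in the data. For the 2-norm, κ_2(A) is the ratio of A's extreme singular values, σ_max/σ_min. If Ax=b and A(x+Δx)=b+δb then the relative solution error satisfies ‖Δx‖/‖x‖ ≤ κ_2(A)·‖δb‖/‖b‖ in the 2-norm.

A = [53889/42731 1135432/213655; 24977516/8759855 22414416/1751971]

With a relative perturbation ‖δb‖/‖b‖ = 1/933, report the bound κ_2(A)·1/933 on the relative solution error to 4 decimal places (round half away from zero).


0.2202

form AᵀA = [4413715548049/454053607225 3921374421576/90810721445; 3921374421576/90810721445 87143823136576/454053607225] with trace 2178644585/10804369 and determinant 6505390336/6752730625
eigenvalues of AᵀA: λ = (tr ± √(tr²−4·det))/2 = 5041/25, 1290496/270109225
κ = σ_max/σ_min = (71/5)/(1136/16435) = 205.4375
bound on ‖Δx‖/‖x‖: κ·ε = 205.4375·1/933 = 0.2202


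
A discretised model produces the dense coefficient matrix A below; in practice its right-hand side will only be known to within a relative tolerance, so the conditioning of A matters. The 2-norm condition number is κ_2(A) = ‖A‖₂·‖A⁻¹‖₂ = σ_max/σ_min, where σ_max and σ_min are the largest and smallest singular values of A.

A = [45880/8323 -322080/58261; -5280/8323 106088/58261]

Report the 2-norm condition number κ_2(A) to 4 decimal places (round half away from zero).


form AᵀA = [1268800/41209 -9123840/288463; -9123840/288463 68405824/2019241] with trace 155264/2401 and determinant 102400/2401
char-poly roots: 64 and 1600/2401
so κ_2 = √(64 / (1600/2401)) = 9.8000

9.8000


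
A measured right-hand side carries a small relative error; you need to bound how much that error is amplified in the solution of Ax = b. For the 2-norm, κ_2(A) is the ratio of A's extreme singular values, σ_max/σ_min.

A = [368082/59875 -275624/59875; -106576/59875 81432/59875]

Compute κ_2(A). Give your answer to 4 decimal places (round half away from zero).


M = AᵀA = [234948484/5736025 -176209488/5736025; -176209488/5736025 132159616/5736025]. tr(M)=14684324/229441, det(M)=6400/229441
char-poly roots: 64 and 100/229441
so κ_2 = √(64 / (100/229441)) = 383.2000

383.2000


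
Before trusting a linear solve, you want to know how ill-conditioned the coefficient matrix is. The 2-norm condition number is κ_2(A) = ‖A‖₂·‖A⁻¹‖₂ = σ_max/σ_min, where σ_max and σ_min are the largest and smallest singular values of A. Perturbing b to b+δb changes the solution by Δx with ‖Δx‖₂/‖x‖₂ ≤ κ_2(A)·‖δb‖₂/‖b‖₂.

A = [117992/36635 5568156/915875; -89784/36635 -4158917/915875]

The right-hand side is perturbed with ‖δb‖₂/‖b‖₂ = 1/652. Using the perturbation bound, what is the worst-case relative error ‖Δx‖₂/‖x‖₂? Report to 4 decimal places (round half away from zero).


0.4132

form AᵀA = [4396655744/268424645 206080413336/6710616125; 206080413336/6710616125 1932038074129/33553080625] with trace 8586920561/116100625 and determinant 218803264/2902515625
solving λ² − 8586920561/116100625·λ + 218803264/2902515625 = 0 gives λ = 1849/25, 118336/116100625
σ_max=√(1849/25)=(43/5), σ_min=√(118336/116100625)=(344/10775) → κ = 269.3750
worst-case relative error ≤ 269.3750 × 1/652 = 0.4132


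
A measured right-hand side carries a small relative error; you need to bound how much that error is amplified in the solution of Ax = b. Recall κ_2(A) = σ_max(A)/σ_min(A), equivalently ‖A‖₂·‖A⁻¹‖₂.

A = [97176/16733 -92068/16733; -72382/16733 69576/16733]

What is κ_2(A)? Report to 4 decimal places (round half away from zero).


form AᵀA = [14682328900/279993289 -13982850000/279993289; -13982850000/279993289 13317336400/279993289] with trace 33293300/332929 and determinant 40000/332929
λ_max, λ_min = (33293300/332929 ± √1108390556250000/110841719041)/2 = 100, 400/332929
so κ_2 = √(100 / (400/332929)) = 288.5000

288.5000


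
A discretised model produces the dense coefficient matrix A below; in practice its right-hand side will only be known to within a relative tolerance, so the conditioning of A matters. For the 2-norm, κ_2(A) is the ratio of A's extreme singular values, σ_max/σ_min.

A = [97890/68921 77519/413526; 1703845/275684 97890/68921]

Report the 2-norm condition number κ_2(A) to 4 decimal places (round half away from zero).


AᵀA = [1818207625/45212176 51114895/5651522; 51114895/5651522 208790881/101727396]; tr = 10231429/242064, det = 714025/968256
eigenvalues of AᵀA: λ = (tr ± √(tr²−4·det))/2 = 169/4, 4225/242064
σ_max=√(169/4)=(13/2), σ_min=√(4225/242064)=(65/492) → κ = 49.2000

49.2000


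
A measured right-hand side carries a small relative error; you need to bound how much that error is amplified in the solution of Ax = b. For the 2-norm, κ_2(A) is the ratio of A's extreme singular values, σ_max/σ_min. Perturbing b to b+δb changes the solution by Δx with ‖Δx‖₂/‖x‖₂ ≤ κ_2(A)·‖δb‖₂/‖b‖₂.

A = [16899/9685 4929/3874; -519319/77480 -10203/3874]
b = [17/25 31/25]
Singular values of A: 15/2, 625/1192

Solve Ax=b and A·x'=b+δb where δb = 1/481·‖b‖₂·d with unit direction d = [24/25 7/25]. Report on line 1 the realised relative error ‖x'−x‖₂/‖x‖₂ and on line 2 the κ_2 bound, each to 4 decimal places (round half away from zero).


σ_max = 15/2, σ_min = 625/1192
κ = σ_max/σ_min = (15/2)/(625/1192) = 14.3040
worst-case relative error ≤ 14.3040 × 1/481 = 0.0297
solve Ax = b  →  x = [-0.8566 1.7092]
‖b‖ = 1.4142, ‖x‖ = 1.9119
re-solving with b+δb shifts x by Δx of norm 0.0056
relative error = 0.0029
so the bound overstates the realised error by a factor of ≈ 10.1391 (computed from the unrounded values)

0.0029
0.0297


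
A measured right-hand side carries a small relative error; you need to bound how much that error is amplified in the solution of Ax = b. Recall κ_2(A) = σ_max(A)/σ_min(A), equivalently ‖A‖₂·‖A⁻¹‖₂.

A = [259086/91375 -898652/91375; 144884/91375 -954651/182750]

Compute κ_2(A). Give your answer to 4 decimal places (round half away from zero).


172.0000

AᵀA = [304902868/28890625 -1044930726/28890625; -1044930726/28890625 14331004153/115562500]; tr = 4976197/36980, det = 707281/1155625
λ_max, λ_min = (4976197/36980 ± √618979717765809/34188010000)/2 = 3364/25, 841/184900
so κ_2 = √((3364/25) / (841/184900)) = 172.0000


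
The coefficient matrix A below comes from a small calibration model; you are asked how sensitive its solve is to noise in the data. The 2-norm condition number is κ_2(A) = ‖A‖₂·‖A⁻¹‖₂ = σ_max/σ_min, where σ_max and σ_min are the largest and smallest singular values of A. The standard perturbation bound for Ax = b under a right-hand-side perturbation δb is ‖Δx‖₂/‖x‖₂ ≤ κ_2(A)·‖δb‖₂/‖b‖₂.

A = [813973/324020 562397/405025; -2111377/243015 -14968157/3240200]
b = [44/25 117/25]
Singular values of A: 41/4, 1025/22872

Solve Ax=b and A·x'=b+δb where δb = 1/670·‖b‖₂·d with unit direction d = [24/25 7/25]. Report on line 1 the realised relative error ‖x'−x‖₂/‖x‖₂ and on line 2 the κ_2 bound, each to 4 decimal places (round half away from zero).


0.0025
0.3414

from the listed singular values, σ₁ = 41/4, σ_n = 1025/22872
κ = σ_max/σ_min = (41/4)/(1025/22872) = 228.7200
bound on ‖Δx‖/‖x‖: κ·ε = 228.7200·1/670 = 0.3414
solve Ax = b  →  x = [-31.8467 58.8832]
‖b‖₂ = 5.0000 and ‖x‖₂ = 66.9436
δb = ε·‖b‖·d = [0.0072 0.0021]; solving A·Δx = δb gives ‖Δx‖ = 0.1665
relative error = 0.0025
so the bound overstates the realised error by a factor of ≈ 137.2343 (computed from the unrounded values)


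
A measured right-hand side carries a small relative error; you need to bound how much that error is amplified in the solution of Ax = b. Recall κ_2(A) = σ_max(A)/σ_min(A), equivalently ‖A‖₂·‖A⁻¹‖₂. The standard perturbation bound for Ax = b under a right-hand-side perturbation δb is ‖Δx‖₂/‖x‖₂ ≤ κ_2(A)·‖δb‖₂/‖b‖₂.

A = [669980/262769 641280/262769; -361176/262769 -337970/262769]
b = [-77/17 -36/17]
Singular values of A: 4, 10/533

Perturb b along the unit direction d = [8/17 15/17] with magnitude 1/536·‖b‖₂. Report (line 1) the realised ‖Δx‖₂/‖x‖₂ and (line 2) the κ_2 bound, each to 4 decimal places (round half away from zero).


from the listed singular values, σ₁ = 4, σ_n = 10/533
κ = σ_max/σ_min = 4/(10/533) = 213.2000
bound on ‖Δx‖/‖x‖: κ·ε = 213.2000·1/536 = 0.3978
solve Ax = b  →  x = [146.4914 -154.9034]
2-norm of b is 5.0000; of x, 213.2013
with δb = [0.0044 0.0082], A·Δx = δb → ‖Δx‖ = 0.4972
realised ‖Δx‖/‖x‖ = 0.0023
tightness: 0.0023 against a bound of 0.3978 (unrounded ratio ≈ 0.0059)

0.0023
0.3978


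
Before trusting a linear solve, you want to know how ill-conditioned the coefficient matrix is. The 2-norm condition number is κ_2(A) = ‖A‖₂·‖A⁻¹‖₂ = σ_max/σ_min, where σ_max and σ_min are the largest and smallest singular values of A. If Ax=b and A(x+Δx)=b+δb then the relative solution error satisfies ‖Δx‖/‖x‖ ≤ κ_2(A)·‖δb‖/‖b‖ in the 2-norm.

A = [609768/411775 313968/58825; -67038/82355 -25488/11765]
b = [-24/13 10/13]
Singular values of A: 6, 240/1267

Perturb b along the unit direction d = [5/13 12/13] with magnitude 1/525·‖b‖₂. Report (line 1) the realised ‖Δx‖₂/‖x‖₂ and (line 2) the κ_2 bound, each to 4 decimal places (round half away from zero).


largest singular value 6, smallest 240/1267
κ_2(A) = 6 / (240/1267) = 31.6750
worst-case relative error ≤ 31.6750 × 1/525 = 0.0603
solve Ax = b  →  x = [-0.0933 -0.3200]
‖b‖₂ = 2.0000 and ‖x‖₂ = 0.3333
Δx = A⁻¹·δb where δb = 1/525·2.0000·d; ‖Δx‖ = 0.0201
relative error = 0.0603
so the bound is sharp here: realised error equals the bound

0.0603
0.0603


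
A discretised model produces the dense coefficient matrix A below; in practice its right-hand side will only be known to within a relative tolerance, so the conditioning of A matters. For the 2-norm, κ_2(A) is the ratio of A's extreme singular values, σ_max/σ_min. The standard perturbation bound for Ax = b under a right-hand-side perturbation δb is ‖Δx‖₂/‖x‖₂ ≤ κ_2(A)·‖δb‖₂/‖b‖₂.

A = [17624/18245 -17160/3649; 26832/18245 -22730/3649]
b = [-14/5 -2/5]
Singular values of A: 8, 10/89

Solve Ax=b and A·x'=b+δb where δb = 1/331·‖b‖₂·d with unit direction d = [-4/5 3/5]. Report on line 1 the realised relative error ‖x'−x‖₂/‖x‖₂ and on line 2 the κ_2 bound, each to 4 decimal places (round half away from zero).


0.0043
0.2151

from the listed singular values, σ₁ = 8, σ_n = 10/89
κ = σ_max/σ_min = 8/(10/89) = 71.2000
bound on ‖Δx‖/‖x‖: κ·ε = 71.2000·1/331 = 0.2151
solve Ax = b  →  x = [17.3110 4.1512]
‖b‖₂ = 2.8284 and ‖x‖₂ = 17.8018
δb = ε·‖b‖·d = [-0.0068 0.0051]; solving A·Δx = δb gives ‖Δx‖ = 0.0761
relative error = 0.0043
realised/bound (from unrounded values) ≈ 0.0199


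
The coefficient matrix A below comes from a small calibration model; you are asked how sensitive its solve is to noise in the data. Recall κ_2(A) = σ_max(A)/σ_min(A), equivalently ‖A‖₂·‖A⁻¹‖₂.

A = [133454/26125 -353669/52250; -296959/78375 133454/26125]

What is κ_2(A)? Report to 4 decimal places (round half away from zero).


form AᵀA = [9938975149/245705625 -4417127219/81901875; -4417127219/81901875 7852865681/109202500] with trace 4417267669/39312900 and determinant 7890481/39312900
λ_max, λ_min = (4417267669/39312900 ± √19511012868830673961/1545504106410000)/2 = 2809/25, 2809/1572516
σ_max=√(2809/25)=(53/5), σ_min=√(2809/1572516)=(53/1254) → κ = 250.8000

250.8000


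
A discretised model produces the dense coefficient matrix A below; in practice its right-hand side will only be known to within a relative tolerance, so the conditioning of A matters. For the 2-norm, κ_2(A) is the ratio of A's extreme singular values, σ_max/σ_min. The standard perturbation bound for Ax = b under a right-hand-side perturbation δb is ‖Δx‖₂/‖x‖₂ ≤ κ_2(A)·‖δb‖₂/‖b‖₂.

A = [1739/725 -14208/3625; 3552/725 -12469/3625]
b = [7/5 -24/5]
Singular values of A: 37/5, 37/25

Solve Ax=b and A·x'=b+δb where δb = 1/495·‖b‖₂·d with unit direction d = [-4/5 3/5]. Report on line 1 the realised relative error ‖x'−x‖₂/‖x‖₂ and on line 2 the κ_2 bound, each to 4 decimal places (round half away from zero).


0.0025
0.0101

from the listed singular values, σ₁ = 37/5, σ_n = 37/25
condition number: (37/5) ÷ (37/25) = 5.0000
worst-case relative error ≤ 5.0000 × 1/495 = 0.0101
solve Ax = b  →  x = [-2.1575 -1.6775]
‖b‖₂ = 5.0000 and ‖x‖₂ = 2.7329
re-solving with b+δb shifts x by Δx of norm 0.0068
relative error = 0.0025
realised/bound (from unrounded values) ≈ 0.2472


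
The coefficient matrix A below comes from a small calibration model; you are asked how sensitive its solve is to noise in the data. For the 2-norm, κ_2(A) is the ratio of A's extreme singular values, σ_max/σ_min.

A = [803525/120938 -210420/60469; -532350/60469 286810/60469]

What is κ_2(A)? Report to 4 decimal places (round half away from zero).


M = AᵀA = [1779238515625/14625999844 -237222168750/3656499961; -237222168750/3656499961 126536552500/3656499961]. tr(M)=7907905625/50608996, det(M)=9765625/12652249
λ_max, λ_min = (7907905625/50608996 ± √62527063718281640625/2561270476128016)/2 = 625/4, 62500/12652249
κ = σ_max/σ_min = (25/2)/(250/3557) = 177.8500

177.8500


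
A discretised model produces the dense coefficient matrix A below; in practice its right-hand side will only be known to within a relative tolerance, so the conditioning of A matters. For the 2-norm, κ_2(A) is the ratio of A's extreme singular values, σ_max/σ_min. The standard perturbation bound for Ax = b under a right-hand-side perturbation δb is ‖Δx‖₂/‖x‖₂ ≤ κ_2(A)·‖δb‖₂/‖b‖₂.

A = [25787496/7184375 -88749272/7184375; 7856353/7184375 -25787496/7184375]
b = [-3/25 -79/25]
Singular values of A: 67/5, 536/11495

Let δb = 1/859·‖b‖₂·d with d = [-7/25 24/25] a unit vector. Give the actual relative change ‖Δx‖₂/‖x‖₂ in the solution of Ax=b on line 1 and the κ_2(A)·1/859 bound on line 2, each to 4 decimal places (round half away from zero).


σ_max = 67/5, σ_min = 536/11495
κ_2(A) = (67/5) / (536/11495) = 287.3750
bound on ‖Δx‖/‖x‖: κ·ε = 287.3750·1/859 = 0.3345
solve Ax = b  →  x = [-61.7851 -17.9429]
2-norm of b is 3.1623; of x, 64.3377
Δx = A⁻¹·δb where δb = 1/859·3.1623·d; ‖Δx‖ = 0.0789
realised ‖Δx‖/‖x‖ = 0.0012
tightness: 0.0012 against a bound of 0.3345 (unrounded ratio ≈ 0.0037)

0.0012
0.3345


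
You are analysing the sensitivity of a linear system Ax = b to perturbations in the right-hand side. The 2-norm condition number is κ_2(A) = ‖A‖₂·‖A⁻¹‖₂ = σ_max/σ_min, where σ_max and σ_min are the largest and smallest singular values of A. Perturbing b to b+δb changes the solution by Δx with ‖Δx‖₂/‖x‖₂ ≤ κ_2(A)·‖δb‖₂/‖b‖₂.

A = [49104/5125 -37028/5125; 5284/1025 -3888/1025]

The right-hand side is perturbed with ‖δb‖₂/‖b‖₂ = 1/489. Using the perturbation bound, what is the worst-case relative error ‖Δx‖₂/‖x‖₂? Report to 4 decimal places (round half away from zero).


0.4192

AᵀA = [3109219216/26265625 -2331827712/26265625; -2331827712/26265625 1748986384/26265625]; tr = 194328224/1050625, det = 21381376/26265625
char-poly roots: 4624/25 and 4624/1050625
κ_2(A) = √(λ_max/λ_min) = √((4624/25) / (4624/1050625)) = 205.0000
bound on ‖Δx‖/‖x‖: κ·ε = 205.0000·1/489 = 0.4192


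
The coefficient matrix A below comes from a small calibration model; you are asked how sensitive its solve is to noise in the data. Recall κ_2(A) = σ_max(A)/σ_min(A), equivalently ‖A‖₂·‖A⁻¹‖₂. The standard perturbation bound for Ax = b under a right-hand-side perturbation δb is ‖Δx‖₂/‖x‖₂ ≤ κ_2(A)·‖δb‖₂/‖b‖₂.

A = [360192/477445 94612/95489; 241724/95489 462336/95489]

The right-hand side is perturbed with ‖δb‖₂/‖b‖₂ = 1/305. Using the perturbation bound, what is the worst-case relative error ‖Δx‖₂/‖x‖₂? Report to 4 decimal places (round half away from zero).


AᵀA = [946163344/135606025 352687104/27121205; 352687104/27121205 132484240/5424241]; tr = 14734496/469225, det = 614656/469225
solving λ² − 14734496/469225·λ + 614656/469225 = 0 gives λ = 784/25, 784/18769
σ_max=√(784/25)=(28/5), σ_min=√(784/18769)=(28/137) → κ = 27.4000
worst-case relative error ≤ 27.4000 × 1/305 = 0.0898

0.0898


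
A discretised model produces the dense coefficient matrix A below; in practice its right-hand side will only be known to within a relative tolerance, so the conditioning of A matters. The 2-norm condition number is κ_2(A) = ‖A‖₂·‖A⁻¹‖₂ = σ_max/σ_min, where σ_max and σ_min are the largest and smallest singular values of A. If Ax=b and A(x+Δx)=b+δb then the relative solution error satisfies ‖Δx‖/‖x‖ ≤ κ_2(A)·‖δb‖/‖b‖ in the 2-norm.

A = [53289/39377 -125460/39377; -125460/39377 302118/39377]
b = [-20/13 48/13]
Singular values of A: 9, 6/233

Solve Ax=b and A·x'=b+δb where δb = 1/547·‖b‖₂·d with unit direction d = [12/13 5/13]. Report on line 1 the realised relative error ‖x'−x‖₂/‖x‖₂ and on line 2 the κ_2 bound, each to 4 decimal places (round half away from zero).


0.6389
0.6389

from the listed singular values, σ₁ = 9, σ_n = 6/233
κ = σ_max/σ_min = 9/(6/233) = 349.5000
bound on ‖Δx‖/‖x‖: κ·ε = 349.5000·1/547 = 0.6389
solve Ax = b  →  x = [-0.1709 0.4103]
2-norm of b is 4.0000; of x, 0.4444
Δx = A⁻¹·δb where δb = 1/547·4.0000·d; ‖Δx‖ = 0.2840
relative error = 0.6389
realised/bound = 1 exactly: the bound is attained for this b and d


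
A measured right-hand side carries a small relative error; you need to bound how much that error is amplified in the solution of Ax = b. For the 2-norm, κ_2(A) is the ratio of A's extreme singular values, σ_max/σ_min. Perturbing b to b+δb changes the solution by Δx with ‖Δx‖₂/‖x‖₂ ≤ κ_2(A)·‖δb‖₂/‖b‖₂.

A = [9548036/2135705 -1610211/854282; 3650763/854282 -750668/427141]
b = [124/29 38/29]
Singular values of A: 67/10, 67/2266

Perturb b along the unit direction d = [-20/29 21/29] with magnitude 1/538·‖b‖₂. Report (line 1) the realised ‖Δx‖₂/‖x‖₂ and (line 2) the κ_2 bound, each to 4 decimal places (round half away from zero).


0.0042
0.4212

σ_max = 67/10, σ_min = 67/2266
κ_2(A) = (67/10) / (67/2266) = 226.6000
κ_2(A)·‖δb‖/‖b‖ = 0.4212
solve Ax = b  →  x = [-25.4650 -62.6682]
2-norm of b is 4.4721; of x, 67.6444
δb = ε·‖b‖·d = [-0.0057 0.0060]; solving A·Δx = δb gives ‖Δx‖ = 0.2811
dividing the unrounded norms, ‖Δx‖/‖x‖ = 0.0042
tightness: 0.0042 against a bound of 0.4212 (unrounded ratio ≈ 0.0099)


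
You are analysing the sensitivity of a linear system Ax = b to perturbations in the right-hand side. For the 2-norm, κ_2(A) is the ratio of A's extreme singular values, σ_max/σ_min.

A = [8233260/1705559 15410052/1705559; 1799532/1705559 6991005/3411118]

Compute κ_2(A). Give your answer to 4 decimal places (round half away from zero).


AᵀA = [42251567904/1730476801 79217866350/1730476801; 79217866350/1730476801 594142154361/6921907204]; tr = 2640651993/23951236, det = 777924/5987809
char-poly roots: 441/4 and 7056/5987809
κ = σ_max/σ_min = (21/2)/(84/2447) = 305.8750

305.8750


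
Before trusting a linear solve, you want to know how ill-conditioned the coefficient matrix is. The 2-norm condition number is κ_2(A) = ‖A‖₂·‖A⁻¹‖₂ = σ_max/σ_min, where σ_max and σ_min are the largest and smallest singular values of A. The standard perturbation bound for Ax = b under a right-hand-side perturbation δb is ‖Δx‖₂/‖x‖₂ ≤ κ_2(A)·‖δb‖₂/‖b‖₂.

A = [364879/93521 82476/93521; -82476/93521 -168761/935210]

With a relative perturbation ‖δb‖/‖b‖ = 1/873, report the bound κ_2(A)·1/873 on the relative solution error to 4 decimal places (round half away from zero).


AᵀA = [83247457/5202961 93651498/26014805; 93651498/26014805 421599841/520296100]; tr = 8746345541/520296100, det = 2825761/520296100
char-poly roots: 1681/100 and 1681/5202961
κ = σ_max/σ_min = (41/10)/(41/2281) = 228.1000
bound on ‖Δx‖/‖x‖: κ·ε = 228.1000·1/873 = 0.2613

0.2613


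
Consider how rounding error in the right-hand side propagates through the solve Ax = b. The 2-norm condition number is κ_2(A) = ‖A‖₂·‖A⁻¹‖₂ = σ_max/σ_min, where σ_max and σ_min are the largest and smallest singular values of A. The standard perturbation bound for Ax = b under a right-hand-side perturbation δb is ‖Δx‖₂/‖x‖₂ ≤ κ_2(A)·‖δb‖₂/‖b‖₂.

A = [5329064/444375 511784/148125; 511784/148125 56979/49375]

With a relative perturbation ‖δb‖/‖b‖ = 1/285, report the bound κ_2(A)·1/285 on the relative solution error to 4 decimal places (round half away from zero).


0.3118

AᵀA = [49209966208/315950625 4783645048/105316875; 4783645048/105316875 465827713/35105625]; tr = 85443865/505521, det = 1827904/505521
solving λ² − 85443865/505521·λ + 1827904/505521 = 0 gives λ = 169, 10816/505521
κ_2(A) = √(λ_max/λ_min) = √(169 / (10816/505521)) = 88.8750
perturbation bound = 88.8750·1/285 = 0.3118


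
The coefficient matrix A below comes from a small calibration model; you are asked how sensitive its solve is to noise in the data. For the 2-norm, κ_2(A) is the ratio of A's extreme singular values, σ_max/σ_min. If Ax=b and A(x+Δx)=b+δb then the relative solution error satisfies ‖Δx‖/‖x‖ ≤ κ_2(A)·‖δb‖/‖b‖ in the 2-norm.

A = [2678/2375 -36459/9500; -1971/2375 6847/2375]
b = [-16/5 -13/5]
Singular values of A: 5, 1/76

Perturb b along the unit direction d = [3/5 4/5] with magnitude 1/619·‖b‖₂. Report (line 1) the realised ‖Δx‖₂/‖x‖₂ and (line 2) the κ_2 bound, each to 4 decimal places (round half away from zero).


σ_max = 5, σ_min = 1/76
κ_2(A) = 5 / (1/76) = 380.0000
bound on ‖Δx‖/‖x‖: κ·ε = 380.0000·1/619 = 0.6139
solve Ax = b  →  x = [-291.8960 -84.9280]
2-norm of b is 4.1231; of x, 304.0001
δb = ε·‖b‖·d = [0.0040 0.0053]; solving A·Δx = δb gives ‖Δx‖ = 0.5062
dividing the unrounded norms, ‖Δx‖/‖x‖ = 0.0017
realised/bound (from unrounded values) ≈ 0.0027

0.0017
0.6139


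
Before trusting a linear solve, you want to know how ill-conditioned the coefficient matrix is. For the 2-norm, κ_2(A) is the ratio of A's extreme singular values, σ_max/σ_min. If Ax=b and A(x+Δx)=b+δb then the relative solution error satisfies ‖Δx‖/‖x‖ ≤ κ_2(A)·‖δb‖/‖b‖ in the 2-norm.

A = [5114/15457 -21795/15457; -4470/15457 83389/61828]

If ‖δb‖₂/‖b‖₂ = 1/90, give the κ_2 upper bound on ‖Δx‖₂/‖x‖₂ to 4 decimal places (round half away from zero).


1.1556

AᵀA = [54856/284089 -486675/568178; -486675/568178 17305681/4545424]; tr = 10817/2704, det = 1/676
eigenvalues of AᵀA: λ = (tr ± √(tr²−4·det))/2 = 4, 1/2704
κ = σ_max/σ_min = 2/(1/52) = 104.0000
κ_2(A)·‖δb‖/‖b‖ = 1.1556


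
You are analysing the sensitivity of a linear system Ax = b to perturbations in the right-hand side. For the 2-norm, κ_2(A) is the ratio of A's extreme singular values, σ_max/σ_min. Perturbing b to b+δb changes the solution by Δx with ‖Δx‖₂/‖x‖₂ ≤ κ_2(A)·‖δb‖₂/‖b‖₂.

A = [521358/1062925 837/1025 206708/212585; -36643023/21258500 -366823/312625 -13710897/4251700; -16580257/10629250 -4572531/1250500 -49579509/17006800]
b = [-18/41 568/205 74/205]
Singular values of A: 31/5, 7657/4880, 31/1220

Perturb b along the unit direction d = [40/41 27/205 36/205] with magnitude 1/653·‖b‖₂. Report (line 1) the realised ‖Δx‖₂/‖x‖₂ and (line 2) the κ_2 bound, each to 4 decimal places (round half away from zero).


0.1296
0.3737

from the listed singular values, σ₁ = 31/5, σ_n = 31/1220
κ_2(A) = (31/5) / (31/1220) = 244.0000
worst-case relative error ≤ 244.0000 × 1/653 = 0.3737
solve Ax = b  →  x = [-0.4813 0.8262 -0.9025]
‖b‖₂ = 2.8284 and ‖x‖₂ = 1.3148
Δx = A⁻¹·δb where δb = 1/653·2.8284·d; ‖Δx‖ = 0.1705
dividing the unrounded norms, ‖Δx‖/‖x‖ = 0.1296
realised/bound (from unrounded values) ≈ 0.3470


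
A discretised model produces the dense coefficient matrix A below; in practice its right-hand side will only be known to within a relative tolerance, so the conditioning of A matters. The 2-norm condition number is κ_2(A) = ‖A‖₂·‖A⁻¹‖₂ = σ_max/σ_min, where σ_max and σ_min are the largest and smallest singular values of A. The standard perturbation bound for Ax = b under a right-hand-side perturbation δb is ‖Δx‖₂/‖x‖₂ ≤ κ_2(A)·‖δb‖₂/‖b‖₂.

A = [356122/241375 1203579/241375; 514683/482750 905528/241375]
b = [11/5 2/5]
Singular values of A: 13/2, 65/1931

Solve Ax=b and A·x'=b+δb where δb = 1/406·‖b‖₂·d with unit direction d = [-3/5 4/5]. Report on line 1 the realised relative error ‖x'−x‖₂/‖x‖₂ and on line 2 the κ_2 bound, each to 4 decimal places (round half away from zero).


σ_max = 13/2, σ_min = 65/1931
condition number: (13/2) ÷ (65/1931) = 193.1000
perturbation bound = 193.1000·1/406 = 0.4756
solve Ax = b  →  x = [28.6055 -8.0228]
‖b‖ = 2.2361, ‖x‖ = 29.7093
δb = ε·‖b‖·d = [-0.0033 0.0044]; solving A·Δx = δb gives ‖Δx‖ = 0.1636
dividing the unrounded norms, ‖Δx‖/‖x‖ = 0.0055
tightness: 0.0055 against a bound of 0.4756 (unrounded ratio ≈ 0.0116)

0.0055
0.4756


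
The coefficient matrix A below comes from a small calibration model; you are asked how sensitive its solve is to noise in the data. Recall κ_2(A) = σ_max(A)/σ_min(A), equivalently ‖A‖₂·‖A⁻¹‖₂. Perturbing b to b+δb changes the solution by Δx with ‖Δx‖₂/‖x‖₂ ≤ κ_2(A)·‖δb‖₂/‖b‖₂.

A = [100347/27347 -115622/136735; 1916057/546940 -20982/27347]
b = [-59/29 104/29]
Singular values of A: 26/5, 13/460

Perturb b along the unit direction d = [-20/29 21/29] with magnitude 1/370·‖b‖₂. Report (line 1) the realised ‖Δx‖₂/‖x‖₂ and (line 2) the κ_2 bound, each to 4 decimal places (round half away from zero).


σ_max = 26/5, σ_min = 13/460
κ_2(A) = (26/5) / (13/460) = 184.0000
perturbation bound = 184.0000·1/370 = 0.4973
solve Ax = b  →  x = [31.2570 138.0441]
‖b‖₂ = 4.1231 and ‖x‖₂ = 141.5386
re-solving with b+δb shifts x by Δx of norm 0.3943
relative error = 0.0028
realised/bound (from unrounded values) ≈ 0.0056

0.0028
0.4973


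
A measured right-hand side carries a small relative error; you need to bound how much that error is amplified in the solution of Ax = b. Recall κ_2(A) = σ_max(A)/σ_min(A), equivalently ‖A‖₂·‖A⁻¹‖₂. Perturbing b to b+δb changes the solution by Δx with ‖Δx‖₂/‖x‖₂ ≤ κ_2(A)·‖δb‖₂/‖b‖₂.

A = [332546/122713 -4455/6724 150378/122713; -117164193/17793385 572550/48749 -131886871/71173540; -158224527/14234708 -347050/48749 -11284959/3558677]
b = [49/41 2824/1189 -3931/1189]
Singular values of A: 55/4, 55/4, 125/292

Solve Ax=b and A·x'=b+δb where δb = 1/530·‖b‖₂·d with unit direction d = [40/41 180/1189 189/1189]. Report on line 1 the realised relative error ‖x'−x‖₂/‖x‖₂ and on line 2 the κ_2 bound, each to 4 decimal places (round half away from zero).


0.0079
0.0606

largest singular value 55/4, smallest 125/292
condition number: (55/4) ÷ (125/292) = 32.1200
worst-case relative error ≤ 32.1200 × 1/530 = 0.0606
solve Ax = b  →  x = [-0.5247 0.2678 2.2803]
‖b‖ = 4.2426, ‖x‖ = 2.3552
re-solving with b+δb shifts x by Δx of norm 0.0187
relative error = 0.0079
so the bound overstates the realised error by a factor of ≈ 7.6329 (computed from the unrounded values)


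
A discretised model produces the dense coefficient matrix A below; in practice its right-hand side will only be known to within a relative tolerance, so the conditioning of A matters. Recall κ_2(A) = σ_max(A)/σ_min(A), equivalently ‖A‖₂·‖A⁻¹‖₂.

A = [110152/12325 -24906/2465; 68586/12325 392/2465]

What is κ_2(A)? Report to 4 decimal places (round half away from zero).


3.4000

form AᵀA = [26940004/243049 -21732480/243049; -21732480/243049 24818500/243049] with trace 61544/289 and determinant 960400/289
solving λ² − 61544/289·λ + 960400/289 = 0 gives λ = 196, 4900/289
κ_2(A) = √(λ_max/λ_min) = √(196 / (4900/289)) = 3.4000


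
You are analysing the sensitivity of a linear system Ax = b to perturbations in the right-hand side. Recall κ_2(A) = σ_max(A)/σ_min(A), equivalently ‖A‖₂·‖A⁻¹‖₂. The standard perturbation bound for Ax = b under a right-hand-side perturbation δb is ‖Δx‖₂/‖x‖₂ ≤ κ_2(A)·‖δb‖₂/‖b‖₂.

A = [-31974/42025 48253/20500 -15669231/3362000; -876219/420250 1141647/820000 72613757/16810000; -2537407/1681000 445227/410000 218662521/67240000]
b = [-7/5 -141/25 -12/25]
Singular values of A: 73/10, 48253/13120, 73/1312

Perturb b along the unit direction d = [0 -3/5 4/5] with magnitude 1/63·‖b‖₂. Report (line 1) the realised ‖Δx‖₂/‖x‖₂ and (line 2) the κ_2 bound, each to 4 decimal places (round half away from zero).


σ_max = 73/10, σ_min = 73/1312
κ = σ_max/σ_min = (73/10)/(73/1312) = 131.2000
bound on ‖Δx‖/‖x‖: κ·ε = 131.2000·1/63 = 2.0825
solve Ax = b  →  x = [42.8090 31.4806 9.2108]
‖b‖ = 5.8310, ‖x‖ = 53.9303
re-solving with b+δb shifts x by Δx of norm 1.6635
realised ‖Δx‖/‖x‖ = 0.0308
realised/bound (from unrounded values) ≈ 0.0148

0.0308
2.0825


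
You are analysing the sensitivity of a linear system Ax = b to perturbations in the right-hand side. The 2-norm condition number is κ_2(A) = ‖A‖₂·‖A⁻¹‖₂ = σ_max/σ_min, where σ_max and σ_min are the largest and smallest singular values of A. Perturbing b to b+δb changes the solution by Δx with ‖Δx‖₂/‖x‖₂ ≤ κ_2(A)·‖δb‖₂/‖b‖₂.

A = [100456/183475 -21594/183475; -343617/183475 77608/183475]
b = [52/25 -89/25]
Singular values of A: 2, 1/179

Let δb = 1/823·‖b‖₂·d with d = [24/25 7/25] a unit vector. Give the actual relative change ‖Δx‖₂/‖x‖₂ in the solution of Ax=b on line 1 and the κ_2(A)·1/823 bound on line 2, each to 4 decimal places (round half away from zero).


0.0050
0.4350

largest singular value 2, smallest 1/179
κ = σ_max/σ_min = 2/(1/179) = 358.0000
perturbation bound = 358.0000·1/823 = 0.4350
solve Ax = b  →  x = [41.2439 174.1951]
‖b‖₂ = 4.1231 and ‖x‖₂ = 179.0112
Δx = A⁻¹·δb where δb = 1/823·4.1231·d; ‖Δx‖ = 0.8968
relative error = 0.0050
tightness: 0.0050 against a bound of 0.4350 (unrounded ratio ≈ 0.0115)


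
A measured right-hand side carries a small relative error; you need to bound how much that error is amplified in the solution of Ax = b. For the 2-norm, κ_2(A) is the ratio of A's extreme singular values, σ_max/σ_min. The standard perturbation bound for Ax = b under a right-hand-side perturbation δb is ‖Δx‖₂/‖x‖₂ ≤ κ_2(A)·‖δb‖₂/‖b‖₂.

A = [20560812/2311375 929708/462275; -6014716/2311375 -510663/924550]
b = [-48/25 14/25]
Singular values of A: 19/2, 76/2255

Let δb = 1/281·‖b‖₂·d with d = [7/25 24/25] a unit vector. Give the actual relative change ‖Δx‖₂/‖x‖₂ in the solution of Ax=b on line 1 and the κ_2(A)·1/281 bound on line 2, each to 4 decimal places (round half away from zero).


largest singular value 19/2, smallest 76/2255
κ_2(A) = (19/2) / (76/2255) = 281.8750
κ_2(A)·‖δb‖/‖b‖ = 1.0031
solve Ax = b  →  x = [-0.2054 -0.0462]
‖b‖₂ = 2.0000 and ‖x‖₂ = 0.2105
re-solving with b+δb shifts x by Δx of norm 0.2112
relative error = 1.0031
so the bound is sharp here: realised error equals the bound

1.0031
1.0031


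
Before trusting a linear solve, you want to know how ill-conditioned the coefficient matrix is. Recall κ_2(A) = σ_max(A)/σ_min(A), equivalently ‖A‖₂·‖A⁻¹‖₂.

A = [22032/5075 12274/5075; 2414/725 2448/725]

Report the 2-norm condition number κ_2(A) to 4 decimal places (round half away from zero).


AᵀA = [916708/30625 665856/30625; 665856/30625 528292/30625]; tr = 2312/49, det = 1336336/30625
λ_max, λ_min = (2312/49 ± √3078918144/1500625)/2 = 1156/25, 1156/1225
so κ_2 = √((1156/25) / (1156/1225)) = 7.0000

7.0000


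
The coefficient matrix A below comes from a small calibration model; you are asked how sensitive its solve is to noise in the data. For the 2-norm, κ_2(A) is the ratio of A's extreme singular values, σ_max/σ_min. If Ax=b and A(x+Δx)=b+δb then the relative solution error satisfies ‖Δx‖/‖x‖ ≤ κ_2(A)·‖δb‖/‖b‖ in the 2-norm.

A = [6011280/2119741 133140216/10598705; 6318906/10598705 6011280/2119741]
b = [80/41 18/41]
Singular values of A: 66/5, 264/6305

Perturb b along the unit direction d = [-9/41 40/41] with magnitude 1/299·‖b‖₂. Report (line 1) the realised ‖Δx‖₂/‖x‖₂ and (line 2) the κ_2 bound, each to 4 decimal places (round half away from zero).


largest singular value 66/5, smallest 264/6305
condition number: (66/5) ÷ (264/6305) = 315.2500
κ_2(A)·‖δb‖/‖b‖ = 1.0543
solve Ax = b  →  x = [0.0333 0.1478]
‖b‖ = 2.0000, ‖x‖ = 0.1515
δb = ε·‖b‖·d = [-0.0015 0.0065]; solving A·Δx = δb gives ‖Δx‖ = 0.1597
realised ‖Δx‖/‖x‖ = 1.0543
tightness: 1.0543 against a bound of 1.0543; the bound is attained (ratio 1)

1.0543
1.0543
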